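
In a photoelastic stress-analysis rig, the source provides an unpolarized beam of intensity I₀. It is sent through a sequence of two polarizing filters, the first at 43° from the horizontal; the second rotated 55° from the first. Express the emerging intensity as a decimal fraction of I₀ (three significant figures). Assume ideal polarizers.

≈ 0.164 I₀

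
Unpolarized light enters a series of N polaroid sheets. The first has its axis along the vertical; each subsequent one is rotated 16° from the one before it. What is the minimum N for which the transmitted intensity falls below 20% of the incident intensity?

N = 13

First polarizer halves the unpolarized light: factor 1/2.
Each further stage multiplies by cos²(16°) = 0.924.
After N polarizers: T = 0.5·0.924^(N−1). Require T < 0.20 ⇒ N−1 > ln(0.20/0.5)/ln(0.924) = 11.60, so N−1 ≥ 12 and N = 13.
Check: N=13 gives T = 0.1937 < 0.20; N=12 gives T = 0.2096.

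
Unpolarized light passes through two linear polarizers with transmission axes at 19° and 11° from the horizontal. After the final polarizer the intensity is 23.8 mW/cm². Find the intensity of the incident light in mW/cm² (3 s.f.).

Unpolarized light through the first polarizer → I₁ = ½ I₀, now polarized at 19°.
I₂ = I₁ cos²(11° − 19°) = 0.5 I₀ · cos²(8°) = 0.4903 I₀.
So 23.8 mW/cm² = 0.4903 I₀, giving I₀ = 23.8/0.4903 = 48.54 mW/cm².

I₀ ≈ 48.5 mW/cm²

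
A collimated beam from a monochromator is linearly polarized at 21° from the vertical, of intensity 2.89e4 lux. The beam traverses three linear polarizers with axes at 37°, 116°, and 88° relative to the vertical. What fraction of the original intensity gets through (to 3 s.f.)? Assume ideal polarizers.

I/I₀ ≈ 0.0262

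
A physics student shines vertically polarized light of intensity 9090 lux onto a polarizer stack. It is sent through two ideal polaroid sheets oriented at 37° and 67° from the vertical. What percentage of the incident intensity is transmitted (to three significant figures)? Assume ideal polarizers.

≈ 47.8%

I₁ = 9090 lux · cos²(37°) = 5798 lux.
I₂ = I₁ · cos²(30°) = 5798 · 0.75 = 4348 lux.
That is 47.84% of the incident intensity.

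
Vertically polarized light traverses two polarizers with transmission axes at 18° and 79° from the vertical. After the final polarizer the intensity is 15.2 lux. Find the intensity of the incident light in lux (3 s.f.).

I₀ ≈ 71.5 lux

I₁ = I₀ cos²(18° − 0°) = I₀ cos²(18°) = 0.9045 I₀.
I₂ = I₁ cos²(79° − 18°) = 0.9045 I₀ · cos²(61°) = 0.2126 I₀.
So 15.2 lux = 0.2126 I₀, giving I₀ = 15.2/0.2126 = 71.5 lux.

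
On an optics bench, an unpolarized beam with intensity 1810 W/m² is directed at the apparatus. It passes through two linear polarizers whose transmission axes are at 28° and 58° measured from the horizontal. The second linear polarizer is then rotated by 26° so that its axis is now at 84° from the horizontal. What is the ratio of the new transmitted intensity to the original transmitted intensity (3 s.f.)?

Before rotation:
Unpolarized light through the first polarizer → I₁ = ½ I₀, now polarized at 28°.
I₂ = I₁ cos²(58° − 28°) = 0.5 I₀ · cos²(30°) = 0.375 I₀.
After rotation:
Unpolarized light through the first polarizer → I₁ = ½ I₀, now polarized at 28°.
I₂ = I₁ cos²(84° − 28°) = 0.5 I₀ · cos²(56°) = 0.1563 I₀.
Ratio = 0.1563 / 0.375 = 0.4169.

I_new/I_old ≈ 0.417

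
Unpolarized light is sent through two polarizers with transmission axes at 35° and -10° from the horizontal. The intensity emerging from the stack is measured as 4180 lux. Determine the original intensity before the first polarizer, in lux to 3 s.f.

I₀ ≈ 1.67e4 lux

Unpolarized light through the first polarizer → I₁ = ½ I₀, now polarized at 35°.
I₂ = I₁ cos²(-10° − 35°) = 0.5 I₀ · cos²(45°) = 0.25 I₀.
So 4180 lux = 0.25 I₀, giving I₀ = 4180/0.25 = 1.672e+04 lux.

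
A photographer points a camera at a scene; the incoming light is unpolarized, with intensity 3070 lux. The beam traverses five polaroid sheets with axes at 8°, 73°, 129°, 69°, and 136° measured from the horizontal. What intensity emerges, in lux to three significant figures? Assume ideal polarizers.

I ≈ 3.27 lux

Unpolarized light through the first polarizer → I₁ = 3070 lux/2 = 1535 lux, polarized at 8°.
I₂ = I₁ · cos²(65°) = 1535 · 0.1786 = 274.2 lux.
I₃ = I₂ · cos²(56°) = 274.2 · 0.3127 = 85.73 lux.
I₄ = I₃ · cos²(60°) = 85.73 · 0.25 = 21.43 lux.
I₅ = I₄ · cos²(67°) = 21.43 · 0.1527 = 3.272 lux.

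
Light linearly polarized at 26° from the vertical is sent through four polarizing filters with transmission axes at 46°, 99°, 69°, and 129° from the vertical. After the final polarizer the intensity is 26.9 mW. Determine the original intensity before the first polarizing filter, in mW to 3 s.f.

I₁ = I₀ cos²(46° − 26°) = I₀ cos²(20°) = 0.883 I₀.
I₂ = I₁ cos²(99° − 46°) = 0.883 I₀ · cos²(53°) = 0.3198 I₀.
I₃ = I₂ cos²(69° − 99°) = 0.3198 I₀ · cos²(30°) = 0.2399 I₀.
I₄ = I₃ cos²(129° − 69°) = 0.2399 I₀ · cos²(60°) = 0.05997 I₀.
So 26.9 mW = 0.05997 I₀, giving I₀ = 26.9/0.05997 = 448.6 mW.

I₀ ≈ 449 mW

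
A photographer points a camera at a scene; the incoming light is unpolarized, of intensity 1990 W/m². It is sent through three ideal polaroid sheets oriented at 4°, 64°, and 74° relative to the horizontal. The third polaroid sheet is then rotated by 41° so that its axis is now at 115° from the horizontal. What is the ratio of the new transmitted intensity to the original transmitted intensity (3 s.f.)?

I_new/I_old ≈ 0.408

Before rotation:
Unpolarized light through the first polarizer → I₁ = ½ I₀, now polarized at 4°.
I₂ = I₁ cos²(64° − 4°) = 0.5 I₀ · cos²(60°) = 0.125 I₀.
I₃ = I₂ cos²(74° − 64°) = 0.125 I₀ · cos²(10°) = 0.1212 I₀.
After rotation:
Unpolarized light through the first polarizer → I₁ = ½ I₀, now polarized at 4°.
I₂ = I₁ cos²(64° − 4°) = 0.5 I₀ · cos²(60°) = 0.125 I₀.
I₃ = I₂ cos²(115° − 64°) = 0.125 I₀ · cos²(51°) = 0.04951 I₀.
Ratio = 0.04951 / 0.1212 = 0.4084.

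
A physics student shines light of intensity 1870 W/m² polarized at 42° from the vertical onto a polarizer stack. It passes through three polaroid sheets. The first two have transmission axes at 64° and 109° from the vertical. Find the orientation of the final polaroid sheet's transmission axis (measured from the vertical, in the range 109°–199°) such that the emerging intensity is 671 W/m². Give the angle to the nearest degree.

θ ≈ 133°

I₁ = I₀ cos²(64° − 42°) = I₀ cos²(22°) = 0.8597 I₀.
I₂ = I₁ cos²(109° − 64°) = 0.8597 I₀ · cos²(45°) = 0.4298 I₀.
Target fraction: 671 / 1870 W/m² = 0.3588 of I₀.
Need I₃/I₀ = 0.3588, so cos²(θ − 109°) = 0.3588 / 0.4298 = 0.8348.
θ − 109° = arccos(√0.8348) = 24.0°, giving θ ≈ 109 + 24.0 = 133.0°.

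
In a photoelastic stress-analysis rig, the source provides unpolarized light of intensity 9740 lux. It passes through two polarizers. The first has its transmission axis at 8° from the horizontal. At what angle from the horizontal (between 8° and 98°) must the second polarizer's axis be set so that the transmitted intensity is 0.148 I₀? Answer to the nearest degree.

θ ≈ 65°

Unpolarized light through the first polarizer → I₁ = ½ I₀, now polarized at 8°.
Need I₂/I₀ = 0.148, so cos²(θ − 8°) = 0.148 / 0.5 = 0.296.
θ − 8° = arccos(√0.296) = 57.0°, giving θ ≈ 8 + 57.0 = 65.0°.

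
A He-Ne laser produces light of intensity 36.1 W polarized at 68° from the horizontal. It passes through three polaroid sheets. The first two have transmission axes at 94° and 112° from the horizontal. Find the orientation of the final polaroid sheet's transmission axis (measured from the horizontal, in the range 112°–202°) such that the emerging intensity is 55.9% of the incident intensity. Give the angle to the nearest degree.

By Malus's law, I₁ = I₀ cos²(94° − 68°) = I₀ cos²(26°) = 0.8078 I₀.
I₂ = I₁ cos²(112° − 94°) = 0.8078 I₀ · cos²(18°) = 0.7307 I₀.
Need I₃/I₀ = 0.559, so cos²(θ − 112°) = 0.559 / 0.7307 = 0.765.
θ − 112° = arccos(√0.765) = 29.0°, giving θ ≈ 112 + 29.0 = 141.0°.

θ ≈ 141°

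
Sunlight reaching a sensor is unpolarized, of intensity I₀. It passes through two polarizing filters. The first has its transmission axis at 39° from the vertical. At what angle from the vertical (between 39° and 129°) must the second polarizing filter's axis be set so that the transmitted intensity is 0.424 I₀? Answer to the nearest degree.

Unpolarized light through the first polarizer → I₁ = ½ I₀, now polarized at 39°.
Need I₂/I₀ = 0.424, so cos²(θ − 39°) = 0.424 / 0.5 = 0.848.
θ − 39° = arccos(√0.848) = 22.9°, giving θ ≈ 39 + 22.9 = 61.9°.

θ ≈ 62°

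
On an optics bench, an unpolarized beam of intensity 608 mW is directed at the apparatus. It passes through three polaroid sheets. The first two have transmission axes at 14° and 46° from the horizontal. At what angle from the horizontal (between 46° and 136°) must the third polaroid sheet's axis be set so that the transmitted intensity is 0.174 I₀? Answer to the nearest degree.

Unpolarized light through the first polarizer → I₁ = ½ I₀, now polarized at 14°.
I₂ = I₁ cos²(46° − 14°) = 0.5 I₀ · cos²(32°) = 0.3596 I₀.
Need I₃/I₀ = 0.174, so cos²(θ − 46°) = 0.174 / 0.3596 = 0.4839.
θ − 46° = arccos(√0.4839) = 45.9°, giving θ ≈ 46 + 45.9 = 91.9°.

θ ≈ 92°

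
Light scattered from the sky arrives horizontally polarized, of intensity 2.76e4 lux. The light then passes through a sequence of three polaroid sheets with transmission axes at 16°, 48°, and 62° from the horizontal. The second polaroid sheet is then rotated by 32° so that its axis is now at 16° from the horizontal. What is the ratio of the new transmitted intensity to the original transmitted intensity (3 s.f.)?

I_new/I_old ≈ 0.713

Before rotation:
By Malus's law, I₁ = I₀ cos²(16° − 0°) = I₀ cos²(16°) = 0.924 I₀.
I₂ = I₁ cos²(48° − 16°) = 0.924 I₀ · cos²(32°) = 0.6645 I₀.
I₃ = I₂ cos²(62° − 48°) = 0.6645 I₀ · cos²(14°) = 0.6257 I₀.
After rotation:
I₁ = I₀ cos²(16° − 0°) = I₀ cos²(16°) = 0.924 I₀.
I₂ = I₁ cos²(16° − 16°) = 0.924 I₀ · cos²(0°) = 0.924 I₀.
I₃ = I₂ cos²(62° − 16°) = 0.924 I₀ · cos²(46°) = 0.4459 I₀.
Ratio = 0.4459 / 0.6257 = 0.7127.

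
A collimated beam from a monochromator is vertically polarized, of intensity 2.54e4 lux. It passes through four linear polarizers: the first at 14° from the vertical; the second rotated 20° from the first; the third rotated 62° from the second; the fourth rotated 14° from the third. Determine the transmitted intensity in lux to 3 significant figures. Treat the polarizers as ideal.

I₁ = 2.54e4 lux · cos²(14°) = 2.391e+04 lux.
I₂ = I₁ · cos²(20°) = 2.391e+04 · 0.883 = 2.112e+04 lux.
I₃ = I₂ · cos²(62°) = 2.112e+04 · 0.2204 = 4654 lux.
I₄ = I₃ · cos²(14°) = 4654 · 0.9415 = 4382 lux.

I ≈ 4380 lux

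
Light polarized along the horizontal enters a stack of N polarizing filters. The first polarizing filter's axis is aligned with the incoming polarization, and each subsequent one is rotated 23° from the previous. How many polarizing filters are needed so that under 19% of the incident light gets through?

N = 12

First polarizer is aligned with the polarization: full transmission.
Each further stage multiplies by cos²(23°) = 0.8473.
After N polarizers: T = 0.8473^(N−1). Require T < 0.19 ⇒ N−1 > ln(0.19)/ln(0.8473) = 10.02, so N−1 ≥ 11 and N = 12.
Check: N=12 gives T = 0.1616 < 0.19; N=11 gives T = 0.1908.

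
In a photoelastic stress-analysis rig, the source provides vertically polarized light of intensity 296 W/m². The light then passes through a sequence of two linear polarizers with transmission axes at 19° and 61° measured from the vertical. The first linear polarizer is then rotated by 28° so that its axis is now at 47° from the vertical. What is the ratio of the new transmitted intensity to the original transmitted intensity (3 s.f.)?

I_new/I_old ≈ 0.887

Before rotation:
By Malus's law, I₁ = I₀ cos²(19° − 0°) = I₀ cos²(19°) = 0.894 I₀.
I₂ = I₁ cos²(61° − 19°) = 0.894 I₀ · cos²(42°) = 0.4937 I₀.
After rotation:
I₁ = I₀ cos²(47° − 0°) = I₀ cos²(47°) = 0.4651 I₀.
I₂ = I₁ cos²(61° − 47°) = 0.4651 I₀ · cos²(14°) = 0.4379 I₀.
Ratio = 0.4379 / 0.4937 = 0.8869.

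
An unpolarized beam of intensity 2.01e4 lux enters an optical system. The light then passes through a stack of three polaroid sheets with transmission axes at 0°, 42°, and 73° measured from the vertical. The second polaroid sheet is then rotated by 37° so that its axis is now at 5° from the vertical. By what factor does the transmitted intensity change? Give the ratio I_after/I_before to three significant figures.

Before rotation:
Unpolarized light through the first polarizer → I₁ = ½ I₀, now polarized at 0°.
I₂ = I₁ cos²(42° − 0°) = 0.5 I₀ · cos²(42°) = 0.2761 I₀.
I₃ = I₂ cos²(73° − 42°) = 0.2761 I₀ · cos²(31°) = 0.2029 I₀.
After rotation:
Unpolarized light through the first polarizer → I₁ = ½ I₀, now polarized at 0°.
I₂ = I₁ cos²(5° − 0°) = 0.5 I₀ · cos²(5°) = 0.4962 I₀.
I₃ = I₂ cos²(73° − 5°) = 0.4962 I₀ · cos²(68°) = 0.06963 I₀.
Ratio = 0.06963 / 0.2029 = 0.3432.

I_new/I_old ≈ 0.343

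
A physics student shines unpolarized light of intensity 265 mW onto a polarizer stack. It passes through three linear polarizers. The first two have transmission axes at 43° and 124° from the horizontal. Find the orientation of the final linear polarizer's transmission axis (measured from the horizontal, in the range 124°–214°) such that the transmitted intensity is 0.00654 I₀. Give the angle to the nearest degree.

Unpolarized light through the first polarizer → I₁ = ½ I₀, now polarized at 43°.
I₂ = I₁ cos²(124° − 43°) = 0.5 I₀ · cos²(81°) = 0.01224 I₀.
Need I₃/I₀ = 0.00654, so cos²(θ − 124°) = 0.00654 / 0.01224 = 0.5345.
θ − 124° = arccos(√0.5345) = 43.0°, giving θ ≈ 124 + 43.0 = 167.0°.

θ ≈ 167°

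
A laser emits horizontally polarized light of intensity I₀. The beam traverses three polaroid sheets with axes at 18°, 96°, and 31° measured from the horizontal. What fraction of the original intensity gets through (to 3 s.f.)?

≈ 0.00698 I₀

I₁ = I₀ cos²(18° − 0°) = I₀ cos²(18°) = 0.9045 I₀.
I₂ = I₁ cos²(96° − 18°) = 0.9045 I₀ · cos²(78°) = 0.0391 I₀.
I₃ = I₂ cos²(31° − 96°) = 0.0391 I₀ · cos²(65°) = 0.006983 I₀.
Transmitted fraction = 0.006983.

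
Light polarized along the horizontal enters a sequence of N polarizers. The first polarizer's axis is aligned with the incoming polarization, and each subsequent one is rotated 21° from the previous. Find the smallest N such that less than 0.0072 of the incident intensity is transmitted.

N = 37

First polarizer is aligned with the polarization: full transmission.
Each further stage multiplies by cos²(21°) = 0.8716.
After N polarizers: T = 0.8716^(N−1). Require T < 0.0072 ⇒ N−1 > ln(0.0072)/ln(0.8716) = 35.89, so N−1 ≥ 36 and N = 37.
Check: N=37 gives T = 0.007095 < 0.0072; N=36 gives T = 0.00814.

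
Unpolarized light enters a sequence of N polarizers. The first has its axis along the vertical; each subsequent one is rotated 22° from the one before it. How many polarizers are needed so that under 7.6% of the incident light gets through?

First polarizer halves the unpolarized light: factor 1/2.
Each further stage multiplies by cos²(22°) = 0.8597.
After N polarizers: T = 0.5·0.8597^(N−1). Require T < 0.076 ⇒ N−1 > ln(0.076/0.5)/ln(0.8597) = 12.46, so N−1 ≥ 13 and N = 14.
Check: N=14 gives T = 0.07003 < 0.076; N=13 gives T = 0.08146.

N = 14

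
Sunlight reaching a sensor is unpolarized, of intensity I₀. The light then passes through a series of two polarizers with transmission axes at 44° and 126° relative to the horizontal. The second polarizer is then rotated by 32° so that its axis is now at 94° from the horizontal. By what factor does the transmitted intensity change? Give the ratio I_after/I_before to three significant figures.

Before rotation:
Unpolarized light through the first polarizer → I₁ = ½ I₀, now polarized at 44°.
I₂ = I₁ cos²(126° − 44°) = 0.5 I₀ · cos²(82°) = 0.009685 I₀.
After rotation:
Unpolarized light through the first polarizer → I₁ = ½ I₀, now polarized at 44°.
I₂ = I₁ cos²(94° − 44°) = 0.5 I₀ · cos²(50°) = 0.2066 I₀.
Ratio = 0.2066 / 0.009685 = 21.33.

I_new/I_old ≈ 21.3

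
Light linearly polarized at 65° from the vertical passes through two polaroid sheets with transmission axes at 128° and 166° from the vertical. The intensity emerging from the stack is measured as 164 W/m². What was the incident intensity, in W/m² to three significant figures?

I₀ ≈ 1280 W/m²

I₁ = I₀ cos²(128° − 65°) = I₀ cos²(63°) = 0.2061 I₀.
I₂ = I₁ cos²(166° − 128°) = 0.2061 I₀ · cos²(38°) = 0.128 I₀.
So 164 W/m² = 0.128 I₀, giving I₀ = 164/0.128 = 1281 W/m².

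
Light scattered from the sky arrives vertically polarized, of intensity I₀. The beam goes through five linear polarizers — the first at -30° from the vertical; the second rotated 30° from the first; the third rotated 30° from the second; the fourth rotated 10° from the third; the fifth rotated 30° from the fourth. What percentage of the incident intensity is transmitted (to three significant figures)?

≈ 30.7%

I₁ = I₀ cos²(-30° − 0°) = I₀ cos²(30°) = 0.75 I₀.
I₂ = I₁ cos²(30°) = 0.75 · 0.75 I₀ = 0.5625 I₀.
I₃ = I₂ cos²(30°) = 0.5625 · 0.75 I₀ = 0.4219 I₀.
I₄ = I₃ cos²(10°) = 0.4219 · 0.9698 I₀ = 0.4092 I₀.
I₅ = I₄ cos²(30°) = 0.4092 · 0.75 I₀ = 0.3069 I₀.
That is 30.69% of the incident intensity.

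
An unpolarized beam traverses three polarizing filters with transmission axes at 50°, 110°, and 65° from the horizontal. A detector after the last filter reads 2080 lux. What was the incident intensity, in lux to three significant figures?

Unpolarized light through the first polarizer → I₁ = ½ I₀, now polarized at 50°.
I₂ = I₁ cos²(110° − 50°) = 0.5 I₀ · cos²(60°) = 0.125 I₀.
I₃ = I₂ cos²(65° − 110°) = 0.125 I₀ · cos²(45°) = 0.0625 I₀.
So 2080 lux = 0.0625 I₀, giving I₀ = 2080/0.0625 = 3.328e+04 lux.

I₀ ≈ 3.33e4 lux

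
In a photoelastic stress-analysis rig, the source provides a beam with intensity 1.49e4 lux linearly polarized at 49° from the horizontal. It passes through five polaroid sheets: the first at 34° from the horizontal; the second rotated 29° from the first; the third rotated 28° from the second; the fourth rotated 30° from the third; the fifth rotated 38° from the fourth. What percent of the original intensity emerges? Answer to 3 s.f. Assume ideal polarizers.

By Malus's law, I₁ = 1.49e4 lux · cos²(15°) = 1.39e+04 lux.
I₂ = I₁ · cos²(29°) = 1.39e+04 · 0.765 = 1.063e+04 lux.
I₃ = I₂ · cos²(28°) = 1.063e+04 · 0.7796 = 8291 lux.
I₄ = I₃ · cos²(30°) = 8291 · 0.75 = 6218 lux.
I₅ = I₄ · cos²(38°) = 6218 · 0.621 = 3861 lux.
That is 25.91% of the incident intensity.

≈ 25.9%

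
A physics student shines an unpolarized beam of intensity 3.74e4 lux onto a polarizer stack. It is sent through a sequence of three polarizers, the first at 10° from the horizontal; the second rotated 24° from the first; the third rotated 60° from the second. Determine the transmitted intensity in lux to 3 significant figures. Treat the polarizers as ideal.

Unpolarized light through the first polarizer → I₁ = 3.74e4 lux/2 = 1.87e+04 lux, polarized at 10°.
I₂ = I₁ · cos²(24°) = 1.87e+04 · 0.8346 = 1.561e+04 lux.
I₃ = I₂ · cos²(60°) = 1.561e+04 · 0.25 = 3902 lux.

I ≈ 3900 lux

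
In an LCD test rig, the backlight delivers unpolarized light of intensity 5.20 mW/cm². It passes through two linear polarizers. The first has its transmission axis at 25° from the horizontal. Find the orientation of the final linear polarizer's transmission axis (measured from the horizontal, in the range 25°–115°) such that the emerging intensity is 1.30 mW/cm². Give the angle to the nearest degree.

θ ≈ 70°

Unpolarized light through the first polarizer → I₁ = ½ I₀, now polarized at 25°.
Target fraction: 1.30 / 5.20 mW/cm² = 0.25 of I₀.
Need I₂/I₀ = 0.25, so cos²(θ − 25°) = 0.25 / 0.5 = 0.5.
θ − 25° = arccos(√0.5) = 45.0°, giving θ ≈ 25 + 45.0 = 70.0°.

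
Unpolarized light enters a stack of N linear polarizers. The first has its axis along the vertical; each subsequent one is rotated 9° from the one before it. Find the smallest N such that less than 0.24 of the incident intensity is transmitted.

N = 31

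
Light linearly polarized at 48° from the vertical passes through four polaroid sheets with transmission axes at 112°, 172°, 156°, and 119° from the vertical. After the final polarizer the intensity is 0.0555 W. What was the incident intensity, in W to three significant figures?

I₁ = I₀ cos²(112° − 48°) = I₀ cos²(64°) = 0.1922 I₀.
I₂ = I₁ cos²(172° − 112°) = 0.1922 I₀ · cos²(60°) = 0.04804 I₀.
I₃ = I₂ cos²(156° − 172°) = 0.04804 I₀ · cos²(16°) = 0.04439 I₀.
I₄ = I₃ cos²(119° − 156°) = 0.04439 I₀ · cos²(37°) = 0.02831 I₀.
So 0.0555 W = 0.02831 I₀, giving I₀ = 0.0555/0.02831 = 1.96 W.

I₀ ≈ 1.96 W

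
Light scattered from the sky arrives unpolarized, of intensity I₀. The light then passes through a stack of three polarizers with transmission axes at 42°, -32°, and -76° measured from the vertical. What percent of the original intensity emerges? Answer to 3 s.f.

≈ 1.97%

Unpolarized light through the first polarizer → I₁ = ½ I₀, now polarized at 42°.
I₂ = I₁ cos²(-32° − 42°) = 0.5 I₀ · cos²(74°) = 0.03799 I₀.
I₃ = I₂ cos²(-76° + 32°) = 0.03799 I₀ · cos²(44°) = 0.01966 I₀.
That is 1.966% of the incident intensity.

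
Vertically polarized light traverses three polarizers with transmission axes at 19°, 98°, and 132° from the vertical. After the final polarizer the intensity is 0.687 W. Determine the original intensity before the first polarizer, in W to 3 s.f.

I₁ = I₀ cos²(19° − 0°) = I₀ cos²(19°) = 0.894 I₀.
I₂ = I₁ cos²(98° − 19°) = 0.894 I₀ · cos²(79°) = 0.03255 I₀.
I₃ = I₂ cos²(132° − 98°) = 0.03255 I₀ · cos²(34°) = 0.02237 I₀.
So 0.687 W = 0.02237 I₀, giving I₀ = 0.687/0.02237 = 30.71 W.

I₀ ≈ 30.7 W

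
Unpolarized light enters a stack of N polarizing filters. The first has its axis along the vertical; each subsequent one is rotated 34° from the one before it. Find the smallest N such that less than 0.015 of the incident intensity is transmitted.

First polarizer halves the unpolarized light: factor 1/2.
Each further stage multiplies by cos²(34°) = 0.6873.
After N polarizers: T = 0.5·0.6873^(N−1). Require T < 0.015 ⇒ N−1 > ln(0.015/0.5)/ln(0.6873) = 9.35, so N−1 ≥ 10 and N = 11.
Check: N=11 gives T = 0.01176 < 0.015; N=10 gives T = 0.01711.

N = 11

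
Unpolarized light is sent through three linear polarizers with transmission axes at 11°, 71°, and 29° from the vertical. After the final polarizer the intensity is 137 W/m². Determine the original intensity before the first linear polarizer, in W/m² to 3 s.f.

I₀ ≈ 1980 W/m²

Unpolarized light through the first polarizer → I₁ = ½ I₀, now polarized at 11°.
I₂ = I₁ cos²(71° − 11°) = 0.5 I₀ · cos²(60°) = 0.125 I₀.
I₃ = I₂ cos²(29° − 71°) = 0.125 I₀ · cos²(42°) = 0.06903 I₀.
So 137 W/m² = 0.06903 I₀, giving I₀ = 137/0.06903 = 1985 W/m².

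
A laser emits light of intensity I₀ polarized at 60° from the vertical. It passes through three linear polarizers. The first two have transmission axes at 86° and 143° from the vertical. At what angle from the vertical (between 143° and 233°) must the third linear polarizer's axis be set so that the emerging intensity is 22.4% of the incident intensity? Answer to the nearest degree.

I₁ = I₀ cos²(86° − 60°) = I₀ cos²(26°) = 0.8078 I₀.
I₂ = I₁ cos²(143° − 86°) = 0.8078 I₀ · cos²(57°) = 0.2396 I₀.
Need I₃/I₀ = 0.224, so cos²(θ − 143°) = 0.224 / 0.2396 = 0.9348.
θ − 143° = arccos(√0.9348) = 14.8°, giving θ ≈ 143 + 14.8 = 157.8°.

θ ≈ 158°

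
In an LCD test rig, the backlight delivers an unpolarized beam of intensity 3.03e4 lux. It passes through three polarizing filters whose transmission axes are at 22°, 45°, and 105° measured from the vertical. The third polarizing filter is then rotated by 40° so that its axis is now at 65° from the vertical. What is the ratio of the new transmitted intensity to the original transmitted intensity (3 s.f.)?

Before rotation:
Unpolarized light through the first polarizer → I₁ = ½ I₀, now polarized at 22°.
I₂ = I₁ cos²(45° − 22°) = 0.5 I₀ · cos²(23°) = 0.4237 I₀.
I₃ = I₂ cos²(105° − 45°) = 0.4237 I₀ · cos²(60°) = 0.1059 I₀.
After rotation:
Unpolarized light through the first polarizer → I₁ = ½ I₀, now polarized at 22°.
I₂ = I₁ cos²(45° − 22°) = 0.5 I₀ · cos²(23°) = 0.4237 I₀.
I₃ = I₂ cos²(65° − 45°) = 0.4237 I₀ · cos²(20°) = 0.3741 I₀.
Ratio = 0.3741 / 0.1059 = 3.532.

I_new/I_old ≈ 3.53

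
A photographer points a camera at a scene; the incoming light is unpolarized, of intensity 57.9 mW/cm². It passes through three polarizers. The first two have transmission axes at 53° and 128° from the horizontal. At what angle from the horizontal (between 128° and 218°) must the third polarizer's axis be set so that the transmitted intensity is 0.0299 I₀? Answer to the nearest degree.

Unpolarized light through the first polarizer → I₁ = ½ I₀, now polarized at 53°.
I₂ = I₁ cos²(128° − 53°) = 0.5 I₀ · cos²(75°) = 0.03349 I₀.
Need I₃/I₀ = 0.0299, so cos²(θ − 128°) = 0.0299 / 0.03349 = 0.8927.
θ − 128° = arccos(√0.8927) = 19.1°, giving θ ≈ 128 + 19.1 = 147.1°.

θ ≈ 147°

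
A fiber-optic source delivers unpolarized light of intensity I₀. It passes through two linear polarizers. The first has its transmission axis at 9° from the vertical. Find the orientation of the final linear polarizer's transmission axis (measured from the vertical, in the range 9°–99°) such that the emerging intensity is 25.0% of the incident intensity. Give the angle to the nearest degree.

Unpolarized light through the first polarizer → I₁ = ½ I₀, now polarized at 9°.
Need I₂/I₀ = 0.25, so cos²(θ − 9°) = 0.25 / 0.5 = 0.5.
θ − 9° = arccos(√0.5) = 45.0°, giving θ ≈ 9 + 45.0 = 54.0°.

θ ≈ 54°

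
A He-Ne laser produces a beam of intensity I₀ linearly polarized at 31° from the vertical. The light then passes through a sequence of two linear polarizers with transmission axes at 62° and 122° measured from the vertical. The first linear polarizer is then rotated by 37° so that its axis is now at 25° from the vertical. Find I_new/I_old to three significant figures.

I_new/I_old ≈ 0.0800

Before rotation:
By Malus's law, I₁ = I₀ cos²(62° − 31°) = I₀ cos²(31°) = 0.7347 I₀.
I₂ = I₁ cos²(122° − 62°) = 0.7347 I₀ · cos²(60°) = 0.1837 I₀.
After rotation:
I₁ = I₀ cos²(25° − 31°) = I₀ cos²(6°) = 0.9891 I₀.
Angle between axes 1 and 2: 83°. I₂ = 0.9891 I₀ · cos²(83°) = 0.01469 I₀.
Ratio = 0.01469 / 0.1837 = 0.07997.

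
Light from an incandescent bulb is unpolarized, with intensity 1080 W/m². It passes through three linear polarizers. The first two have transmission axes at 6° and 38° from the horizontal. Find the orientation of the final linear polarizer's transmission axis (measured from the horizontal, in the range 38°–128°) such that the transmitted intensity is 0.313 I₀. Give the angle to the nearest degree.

θ ≈ 59°

Unpolarized light through the first polarizer → I₁ = ½ I₀, now polarized at 6°.
I₂ = I₁ cos²(38° − 6°) = 0.5 I₀ · cos²(32°) = 0.3596 I₀.
Need I₃/I₀ = 0.313, so cos²(θ − 38°) = 0.313 / 0.3596 = 0.8704.
θ − 38° = arccos(√0.8704) = 21.1°, giving θ ≈ 38 + 21.1 = 59.1°.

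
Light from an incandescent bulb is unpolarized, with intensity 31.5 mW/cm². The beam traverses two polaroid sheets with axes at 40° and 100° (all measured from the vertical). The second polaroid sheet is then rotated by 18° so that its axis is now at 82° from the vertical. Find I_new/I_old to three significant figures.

I_new/I_old ≈ 2.21

Before rotation:
Unpolarized light through the first polarizer → I₁ = ½ I₀, now polarized at 40°.
I₂ = I₁ cos²(100° − 40°) = 0.5 I₀ · cos²(60°) = 0.125 I₀.
After rotation:
Unpolarized light through the first polarizer → I₁ = ½ I₀, now polarized at 40°.
I₂ = I₁ cos²(82° − 40°) = 0.5 I₀ · cos²(42°) = 0.2761 I₀.
Ratio = 0.2761 / 0.125 = 2.209.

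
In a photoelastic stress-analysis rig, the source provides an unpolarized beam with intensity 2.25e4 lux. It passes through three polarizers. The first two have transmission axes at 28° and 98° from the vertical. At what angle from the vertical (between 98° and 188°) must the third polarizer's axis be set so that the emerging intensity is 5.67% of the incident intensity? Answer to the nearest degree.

Unpolarized light through the first polarizer → I₁ = ½ I₀, now polarized at 28°.
I₂ = I₁ cos²(98° − 28°) = 0.5 I₀ · cos²(70°) = 0.05849 I₀.
Need I₃/I₀ = 0.0567, so cos²(θ − 98°) = 0.0567 / 0.05849 = 0.9694.
θ − 98° = arccos(√0.9694) = 10.1°, giving θ ≈ 98 + 10.1 = 108.1°.

θ ≈ 108°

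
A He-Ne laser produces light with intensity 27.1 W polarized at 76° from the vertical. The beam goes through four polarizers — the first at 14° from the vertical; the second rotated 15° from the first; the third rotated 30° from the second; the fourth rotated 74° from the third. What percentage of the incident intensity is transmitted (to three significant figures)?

I₁ = 27.1 W · cos²(62°) = 5.973 W.
I₂ = I₁ · cos²(15°) = 5.973 · 0.933 = 5.573 W.
I₃ = I₂ · cos²(30°) = 5.573 · 0.75 = 4.18 W.
I₄ = I₃ · cos²(74°) = 4.18 · 0.07598 = 0.3176 W.
That is 1.172% of the incident intensity.

≈ 1.17%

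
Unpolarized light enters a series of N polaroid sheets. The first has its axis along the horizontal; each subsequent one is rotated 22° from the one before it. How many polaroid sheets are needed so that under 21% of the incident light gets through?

N = 7

First polarizer halves the unpolarized light: factor 1/2.
Each further stage multiplies by cos²(22°) = 0.8597.
After N polarizers: T = 0.5·0.8597^(N−1). Require T < 0.21 ⇒ N−1 > ln(0.21/0.5)/ln(0.8597) = 5.74, so N−1 ≥ 6 and N = 7.
Check: N=7 gives T = 0.2018 < 0.21; N=6 gives T = 0.2348.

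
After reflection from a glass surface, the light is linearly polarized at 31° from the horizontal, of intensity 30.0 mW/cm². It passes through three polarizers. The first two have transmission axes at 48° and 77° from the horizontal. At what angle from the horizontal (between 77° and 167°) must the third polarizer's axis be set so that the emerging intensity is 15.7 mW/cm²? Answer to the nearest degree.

I₁ = I₀ cos²(48° − 31°) = I₀ cos²(17°) = 0.9145 I₀.
I₂ = I₁ cos²(77° − 48°) = 0.9145 I₀ · cos²(29°) = 0.6996 I₀.
Target fraction: 15.7 / 30.0 mW/cm² = 0.5233 of I₀.
Need I₃/I₀ = 0.5233, so cos²(θ − 77°) = 0.5233 / 0.6996 = 0.7481.
θ − 77° = arccos(√0.7481) = 30.1°, giving θ ≈ 77 + 30.1 = 107.1°.

θ ≈ 107°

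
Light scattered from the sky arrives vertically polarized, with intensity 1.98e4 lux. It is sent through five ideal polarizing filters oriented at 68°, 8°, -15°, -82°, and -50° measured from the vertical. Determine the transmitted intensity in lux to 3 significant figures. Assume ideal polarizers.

I ≈ 64.6 lux

By Malus's law, I₁ = 1.98e4 lux · cos²(68°) = 2779 lux.
I₂ = I₁ · cos²(60°) = 2779 · 0.25 = 694.6 lux.
I₃ = I₂ · cos²(23°) = 694.6 · 0.8473 = 588.6 lux.
I₄ = I₃ · cos²(67°) = 588.6 · 0.1527 = 89.86 lux.
I₅ = I₄ · cos²(32°) = 89.86 · 0.7192 = 64.63 lux.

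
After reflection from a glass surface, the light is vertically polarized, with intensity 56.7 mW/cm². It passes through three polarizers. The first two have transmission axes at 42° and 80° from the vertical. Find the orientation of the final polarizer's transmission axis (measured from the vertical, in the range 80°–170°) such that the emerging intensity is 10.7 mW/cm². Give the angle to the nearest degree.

θ ≈ 122°

I₁ = I₀ cos²(42° − 0°) = I₀ cos²(42°) = 0.5523 I₀.
I₂ = I₁ cos²(80° − 42°) = 0.5523 I₀ · cos²(38°) = 0.3429 I₀.
Target fraction: 10.7 / 56.7 mW/cm² = 0.1887 of I₀.
Need I₃/I₀ = 0.1887, so cos²(θ − 80°) = 0.1887 / 0.3429 = 0.5503.
θ − 80° = arccos(√0.5503) = 42.1°, giving θ ≈ 80 + 42.1 = 122.1°.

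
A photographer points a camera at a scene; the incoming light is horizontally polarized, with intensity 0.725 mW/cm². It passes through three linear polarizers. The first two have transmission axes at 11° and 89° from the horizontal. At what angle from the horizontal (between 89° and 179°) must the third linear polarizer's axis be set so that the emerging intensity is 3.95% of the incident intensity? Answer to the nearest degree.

θ ≈ 102°

I₁ = I₀ cos²(11° − 0°) = I₀ cos²(11°) = 0.9636 I₀.
I₂ = I₁ cos²(89° − 11°) = 0.9636 I₀ · cos²(78°) = 0.04165 I₀.
Need I₃/I₀ = 0.0395, so cos²(θ − 89°) = 0.0395 / 0.04165 = 0.9483.
θ − 89° = arccos(√0.9483) = 13.1°, giving θ ≈ 89 + 13.1 = 102.1°.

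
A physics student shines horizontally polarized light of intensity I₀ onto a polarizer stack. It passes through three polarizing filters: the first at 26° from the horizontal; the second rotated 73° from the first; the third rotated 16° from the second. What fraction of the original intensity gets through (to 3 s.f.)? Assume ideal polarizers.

≈ 0.0638 I₀

I₁ = I₀ cos²(26° − 0°) = I₀ cos²(26°) = 0.8078 I₀.
I₂ = I₁ cos²(73°) = 0.8078 · 0.08548 I₀ = 0.06905 I₀.
I₃ = I₂ cos²(16°) = 0.06905 · 0.924 I₀ = 0.06381 I₀.
Transmitted fraction = 0.06381.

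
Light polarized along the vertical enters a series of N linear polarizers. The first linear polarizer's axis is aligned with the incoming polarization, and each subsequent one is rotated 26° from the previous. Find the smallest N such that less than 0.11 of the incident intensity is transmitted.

N = 12

First polarizer is aligned with the polarization: full transmission.
Each further stage multiplies by cos²(26°) = 0.8078.
After N polarizers: T = 0.8078^(N−1). Require T < 0.11 ⇒ N−1 > ln(0.11)/ln(0.8078) = 10.34, so N−1 ≥ 11 and N = 12.
Check: N=12 gives T = 0.09561 < 0.11; N=11 gives T = 0.1184.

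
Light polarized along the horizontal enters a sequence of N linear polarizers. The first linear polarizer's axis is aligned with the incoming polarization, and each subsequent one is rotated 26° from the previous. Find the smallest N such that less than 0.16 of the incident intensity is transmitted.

N = 10

First polarizer is aligned with the polarization: full transmission.
Each further stage multiplies by cos²(26°) = 0.8078.
After N polarizers: T = 0.8078^(N−1). Require T < 0.16 ⇒ N−1 > ln(0.16)/ln(0.8078) = 8.59, so N−1 ≥ 9 and N = 10.
Check: N=10 gives T = 0.1465 < 0.16; N=9 gives T = 0.1814.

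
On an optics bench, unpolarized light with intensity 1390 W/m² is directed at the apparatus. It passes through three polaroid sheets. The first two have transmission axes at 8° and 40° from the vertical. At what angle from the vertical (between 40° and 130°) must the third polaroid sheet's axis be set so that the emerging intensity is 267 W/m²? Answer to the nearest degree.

Unpolarized light through the first polarizer → I₁ = ½ I₀, now polarized at 8°.
I₂ = I₁ cos²(40° − 8°) = 0.5 I₀ · cos²(32°) = 0.3596 I₀.
Target fraction: 267 / 1390 W/m² = 0.1921 of I₀.
Need I₃/I₀ = 0.1921, so cos²(θ − 40°) = 0.1921 / 0.3596 = 0.5342.
θ − 40° = arccos(√0.5342) = 43.0°, giving θ ≈ 40 + 43.0 = 83.0°.

θ ≈ 83°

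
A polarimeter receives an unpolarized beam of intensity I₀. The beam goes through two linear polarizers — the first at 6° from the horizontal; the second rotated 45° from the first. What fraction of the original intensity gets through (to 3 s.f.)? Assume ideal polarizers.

≈ 0.250 I₀

Unpolarized light through the first polarizer → I₁ = ½ I₀, now polarized at 6°.
I₂ = I₁ cos²(45°) = 0.5 · 0.5 I₀ = 0.25 I₀.
Transmitted fraction = 0.25.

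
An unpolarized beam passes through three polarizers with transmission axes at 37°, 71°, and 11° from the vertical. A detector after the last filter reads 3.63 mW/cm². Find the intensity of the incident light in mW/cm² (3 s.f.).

Unpolarized light through the first polarizer → I₁ = ½ I₀, now polarized at 37°.
I₂ = I₁ cos²(71° − 37°) = 0.5 I₀ · cos²(34°) = 0.3437 I₀.
I₃ = I₂ cos²(11° − 71°) = 0.3437 I₀ · cos²(60°) = 0.08591 I₀.
So 3.63 mW/cm² = 0.08591 I₀, giving I₀ = 3.63/0.08591 = 42.25 mW/cm².

I₀ ≈ 42.3 mW/cm²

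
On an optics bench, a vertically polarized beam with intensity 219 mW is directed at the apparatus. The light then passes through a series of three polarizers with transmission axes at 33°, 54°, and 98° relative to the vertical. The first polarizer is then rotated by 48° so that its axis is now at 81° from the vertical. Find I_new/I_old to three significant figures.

I_new/I_old ≈ 0.0317

Before rotation:
I₁ = I₀ cos²(33° − 0°) = I₀ cos²(33°) = 0.7034 I₀.
I₂ = I₁ cos²(54° − 33°) = 0.7034 I₀ · cos²(21°) = 0.613 I₀.
I₃ = I₂ cos²(98° − 54°) = 0.613 I₀ · cos²(44°) = 0.3172 I₀.
After rotation:
I₁ = I₀ cos²(81° − 0°) = I₀ cos²(81°) = 0.02447 I₀.
I₂ = I₁ cos²(54° − 81°) = 0.02447 I₀ · cos²(27°) = 0.01943 I₀.
I₃ = I₂ cos²(98° − 54°) = 0.01943 I₀ · cos²(44°) = 0.01005 I₀.
Ratio = 0.01005 / 0.3172 = 0.03169.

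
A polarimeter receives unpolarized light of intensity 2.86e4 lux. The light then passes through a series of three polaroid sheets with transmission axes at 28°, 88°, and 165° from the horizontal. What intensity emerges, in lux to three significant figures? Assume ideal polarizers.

Unpolarized light through the first polarizer → I₁ = 2.86e4 lux/2 = 1.43e+04 lux, polarized at 28°.
I₂ = I₁ · cos²(60°) = 1.43e+04 · 0.25 = 3575 lux.
I₃ = I₂ · cos²(77°) = 3575 · 0.0506 = 180.9 lux.

I ≈ 181 lux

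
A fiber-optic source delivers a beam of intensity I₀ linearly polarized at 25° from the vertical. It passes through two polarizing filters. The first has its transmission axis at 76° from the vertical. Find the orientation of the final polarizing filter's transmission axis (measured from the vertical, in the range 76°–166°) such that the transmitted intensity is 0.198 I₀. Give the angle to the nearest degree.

θ ≈ 121°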